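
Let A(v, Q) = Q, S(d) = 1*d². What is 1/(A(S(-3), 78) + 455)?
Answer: 1/533 ≈ 0.0018762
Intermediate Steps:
S(d) = d²
1/(A(S(-3), 78) + 455) = 1/(78 + 455) = 1/533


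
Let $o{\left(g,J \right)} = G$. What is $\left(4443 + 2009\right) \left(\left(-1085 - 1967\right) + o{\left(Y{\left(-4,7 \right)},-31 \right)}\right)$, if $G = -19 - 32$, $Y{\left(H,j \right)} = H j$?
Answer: $-20020556$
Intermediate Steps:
$G = -51$ ($G = -19 - 32 = -51$)
$o{\left(g,J \right)} = -51$
$\left(4443 + 2009\right) \left(\left(-1085 - 1967\right) + o{\left(Y{\left(-4,7 \right)},-31 \right)}\right) = \left(4443 + 2009\right) \left(\left(-1085 - 1967\right) - 51\right) = 6452 \left(\left(-1085 - 1967\right) - 51\right) = 6452 \left(-3052 - 51\right) = 6452 \left(-3103\right) = -20020556$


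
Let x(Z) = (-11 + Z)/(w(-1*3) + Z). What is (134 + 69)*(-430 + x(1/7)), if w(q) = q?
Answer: -432593/5 ≈ -86519.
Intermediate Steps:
x(Z) = (-11 + Z)/(-3 + Z) (x(Z) = (-11 + Z)/(-1*3 + Z) = (-11 + Z)/(-3 + Z))
(134 + 69)*(-430 + x(1/7)) = (134 + 69)*(-430 + (-11 + 1/7)/(-3 + 1/7)) = 203*(-430 + (-11 + 1/7)/(-3 + 1/7)) = 203*(-430 - 76/7/(-20/7)) = 203*(-430 - 7/20*(-76/7)) = 203*(-430 + 19/5) = 203*(-2131/5) = -432593/5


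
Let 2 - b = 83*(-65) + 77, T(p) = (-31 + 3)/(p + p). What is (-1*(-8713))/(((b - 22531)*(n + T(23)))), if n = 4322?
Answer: -200399/1710635712 ≈ -0.00011715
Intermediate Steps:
T(p) = -14/p (T(p) = -28*1/(2*p) = -14/p)
b = 5320 (b = 2 - (83*(-65) + 77) = 2 - (-5395 + 77) = 2 - 1*(-5318) = 2 + 5318 = 5320)
(-1*(-8713))/(((b - 22531)*(n + T(23)))) = (-1*(-8713))/(((5320 - 22531)*(4322 - 14/23))) = 8713/((-17211*(4322 - 14*1/23))) = 8713/((-17211*(4322 - 14/23))) = 8713/((-17211*99392/23)) = 8713/(-1710635712/23) = 8713*(-23/1710635712) = -200399/1710635712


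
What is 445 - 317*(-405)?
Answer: 128830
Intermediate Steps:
445 - 317*(-405) = 445 + 128385 = 128830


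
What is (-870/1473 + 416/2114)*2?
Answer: -408804/518987 ≈ -0.78770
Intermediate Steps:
(-870/1473 + 416/2114)*2 = (-870*1/1473 + 416*(1/2114))*2 = (-290/491 + 208/1057)*2 = -204402/518987*2 = -408804/518987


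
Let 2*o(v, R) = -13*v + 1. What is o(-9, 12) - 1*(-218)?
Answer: 277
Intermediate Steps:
o(v, R) = 1/2 - 13*v/2 (o(v, R) = (-13*v + 1)/2 = (1 - 13*v)/2 = 1/2 - 13*v/2)
o(-9, 12) - 1*(-218) = (1/2 - 13/2*(-9)) - 1*(-218) = (1/2 + 117/2) + 218 = 59 + 218 = 277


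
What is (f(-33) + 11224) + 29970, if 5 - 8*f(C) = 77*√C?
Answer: 329557/8 - 77*I*√33/8 ≈ 41195.0 - 55.291*I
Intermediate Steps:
f(C) = 5/8 - 77*√C/8
(f(-33) + 11224) + 29970 = ((5/8 - 77*I*√33/8) + 11224) + 29970 = (89797/8 - 77*I*√33/8) + 29970 = 329557/8 - 77*I*√33/8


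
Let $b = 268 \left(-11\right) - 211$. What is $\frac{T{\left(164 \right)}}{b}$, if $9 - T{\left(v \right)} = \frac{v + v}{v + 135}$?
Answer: $- \frac{2363}{944541} \approx -0.0025017$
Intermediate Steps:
$T{\left(v \right)} = 9 - \frac{2 v}{135 + v}$ ($T{\left(v \right)} = 9 - \frac{v + v}{v + 135} = 9 - \frac{2 v}{135 + v}$)
$b = -3159$ ($b = -2948 - 211 = -3159$)
$\frac{T{\left(164 \right)}}{b} = \frac{\frac{1}{135 + 164} \left(1215 + 7 \cdot 164\right)}{-3159} = \frac{1215 + 1148}{299} \left(- \frac{1}{3159}\right) = \frac{1}{299} \cdot 2363 \left(- \frac{1}{3159}\right) = \frac{2363}{299} \left(- \frac{1}{3159}\right) = - \frac{2363}{944541}$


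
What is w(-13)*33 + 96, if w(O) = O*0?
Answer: 96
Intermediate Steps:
w(O) = 0
w(-13)*33 + 96 = 0*33 + 96 = 0 + 96 = 96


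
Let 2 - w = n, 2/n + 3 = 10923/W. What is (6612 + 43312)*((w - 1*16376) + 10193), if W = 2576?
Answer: -986171088028/3195 ≈ -3.0866e+8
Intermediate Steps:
n = 5152/3195 (n = 2/(-3 + 10923/2576) = 2/(3195/2576) = 2*(2576/3195) = 5152/3195 ≈ 1.6125)
w = 1238/3195 (w = 2 - 1*5152/3195 = 2 - 5152/3195 = 1238/3195 ≈ 0.38748)
(6612 + 43312)*((w - 1*16376) + 10193) = (6612 + 43312)*((1238/3195 - 1*16376) + 10193) = 49924*((1238/3195 - 16376) + 10193) = 49924*(-52320082/3195 + 10193) = 49924*(-19753447/3195) = -986171088028/3195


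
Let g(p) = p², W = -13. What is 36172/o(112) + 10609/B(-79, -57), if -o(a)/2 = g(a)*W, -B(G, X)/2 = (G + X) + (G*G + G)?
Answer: -189007297/245667968 ≈ -0.76936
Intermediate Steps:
B(G, X) = -4*G - 2*X - 2*G² (B(G, X) = -2*((G + X) + (G*G + G)) = -2*((G + X) + (G² + G)) = -2*((G + X) + (G + G²)) = -2*(X + G² + 2*G) = -4*G - 2*X - 2*G²)
o(a) = 26*a² (o(a) = -2*a²*(-13) = -(-26)*a² = 26*a²)
36172/o(112) + 10609/B(-79, -57) = 36172/((26*112²)) + 10609/(-4*(-79) - 2*(-57) - 2*(-79)²) = 36172/((26*12544)) + 10609/(316 + 114 - 2*6241) = 36172/326144 + 10609/(316 + 114 - 12482) = 36172*(1/326144) + 10609/(-12052) = 9043/81536 + 10609*(-1/12052) = 9043/81536 - 10609/12052 = -189007297/245667968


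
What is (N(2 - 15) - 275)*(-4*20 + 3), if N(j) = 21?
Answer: 19558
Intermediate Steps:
(N(2 - 15) - 275)*(-4*20 + 3) = (21 - 275)*(-4*20 + 3) = -254*(-80 + 3) = -254*(-77) = 19558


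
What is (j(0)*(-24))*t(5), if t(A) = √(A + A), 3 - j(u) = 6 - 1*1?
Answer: 48*√10 ≈ 151.79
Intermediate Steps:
j(u) = -2 (j(u) = 3 - (6 - 1*1) = 3 - (6 - 1) = 3 - 1*5 = 3 - 5 = -2)
t(A) = √2*√A (t(A) = √(2*A) = √2*√A)
(j(0)*(-24))*t(5) = (-2*(-24))*(√2*√5) = 48*√10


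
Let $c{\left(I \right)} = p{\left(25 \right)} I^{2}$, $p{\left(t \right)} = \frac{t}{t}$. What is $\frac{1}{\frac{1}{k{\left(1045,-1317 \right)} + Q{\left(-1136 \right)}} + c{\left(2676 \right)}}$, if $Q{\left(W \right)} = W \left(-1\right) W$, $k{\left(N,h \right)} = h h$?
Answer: $\frac{443993}{3179423217169} \approx 1.3965 \cdot 10^{-7}$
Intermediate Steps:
$p{\left(t \right)} = 1$
$k{\left(N,h \right)} = h^{2}$
$Q{\left(W \right)} = - W^{2}$ ($Q{\left(W \right)} = - W W = - W^{2}$)
$c{\left(I \right)} = I^{2}$ ($c{\left(I \right)} = 1 I^{2} = I^{2}$)
$\frac{1}{\frac{1}{k{\left(1045,-1317 \right)} + Q{\left(-1136 \right)}} + c{\left(2676 \right)}} = \frac{1}{\frac{1}{\left(-1317\right)^{2} - \left(-1136\right)^{2}} + 2676^{2}} = \frac{1}{\frac{1}{1734489 - 1290496} + 7160976} = \frac{1}{\frac{1}{443993} + 7160976} = \frac{1}{\frac{3179423217169}{443993}} = \frac{443993}{3179423217169}$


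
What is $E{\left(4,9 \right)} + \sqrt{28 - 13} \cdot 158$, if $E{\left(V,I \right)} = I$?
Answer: $9 + 158 \sqrt{15} \approx 620.93$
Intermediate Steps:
$E{\left(4,9 \right)} + \sqrt{28 - 13} \cdot 158 = 9 + \sqrt{28 - 13} \cdot 158 = 9 + \sqrt{15} \cdot 158 = 9 + 158 \sqrt{15}$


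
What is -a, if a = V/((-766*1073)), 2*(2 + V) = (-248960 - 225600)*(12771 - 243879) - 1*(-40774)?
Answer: 54837326625/821918 ≈ 66719.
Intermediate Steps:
V = 54837326625 (V = -2 + ((-248960 - 225600)*(12771 - 243879) - 1*(-40774))/2 = -2 + (-474560*(-231108) + 40774)/2 = -2 + (109674612480 + 40774)/2 = -2 + (½)*109674653254 = -2 + 54837326627 = 54837326625)
a = -54837326625/821918 (a = 54837326625/((-766*1073)) = 54837326625/(-821918) = 54837326625*(-1/821918) = -54837326625/821918 ≈ -66719.)
-a = -1*(-54837326625/821918) = 54837326625/821918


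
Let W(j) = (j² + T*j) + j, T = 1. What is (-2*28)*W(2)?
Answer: -448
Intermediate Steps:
W(j) = j² + 2*j (W(j) = (j² + 1*j) + j = (j² + j) + j = (j + j²) + j = j² + 2*j)
(-2*28)*W(2) = (-2*28)*(2*(2 + 2)) = -112*4 = -56*8 = -448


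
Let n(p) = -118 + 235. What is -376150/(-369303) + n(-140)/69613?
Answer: 26228138401/25708289739 ≈ 1.0202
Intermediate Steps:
n(p) = 117
-376150/(-369303) + n(-140)/69613 = -376150/(-369303) + 117/69613 = -376150*(-1/369303) + 117*(1/69613) = 376150/369303 + 117/69613 = 26228138401/25708289739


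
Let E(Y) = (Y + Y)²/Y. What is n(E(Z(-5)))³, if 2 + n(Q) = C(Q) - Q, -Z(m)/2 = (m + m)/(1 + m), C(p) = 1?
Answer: 6859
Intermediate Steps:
Z(m) = -4*m/(1 + m) (Z(m) = -2*(m + m)/(1 + m) = -2*2*m/(1 + m) = -4*m/(1 + m))
E(Y) = 4*Y (E(Y) = (2*Y)²/Y = (4*Y²)/Y = 4*Y)
n(Q) = -1 - Q (n(Q) = -2 + (1 - Q) = -1 - Q)
n(E(Z(-5)))³ = (-1 - 4*(-4*(-5)/(1 - 5)))³ = (-1 - 4*(-4*(-5)/(-4)))³ = (-1 - 4*(-4*(-5)*(-¼)))³ = (-1 - 4*(-5))³ = (-1 - 1*(-20))³ = (-1 + 20)³ = 19³ = 6859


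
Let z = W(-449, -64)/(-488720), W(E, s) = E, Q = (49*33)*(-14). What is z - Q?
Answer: 11063643809/488720 ≈ 22638.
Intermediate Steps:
Q = -22638 (Q = 1617*(-14) = -22638)
z = 449/488720 (z = -449/(-488720) = -449*(-1/488720) = 449/488720 ≈ 0.00091873)
z - Q = 449/488720 - 1*(-22638) = 449/488720 + 22638 = 11063643809/488720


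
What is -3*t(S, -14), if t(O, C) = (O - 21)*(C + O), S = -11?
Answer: -2400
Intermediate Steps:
t(O, C) = (-21 + O)*(C + O)
-3*t(S, -14) = -3*((-11)² - 21*(-14) - 21*(-11) - 14*(-11)) = -3*(121 + 294 + 231 + 154) = -3*800 = -2400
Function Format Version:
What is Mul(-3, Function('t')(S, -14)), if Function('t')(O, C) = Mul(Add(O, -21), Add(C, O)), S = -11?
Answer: -2400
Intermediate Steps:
Function('t')(O, C) = Mul(Add(-21, O), Add(C, O))
Mul(-3, Function('t')(S, -14)) = Mul(-3, Add(Pow(-11, 2), Mul(-21, -14), Mul(-21, -11), Mul(-14, -11))) = Mul(-3, Add(121, 294, 231, 154)) = Mul(-3, 800) = -2400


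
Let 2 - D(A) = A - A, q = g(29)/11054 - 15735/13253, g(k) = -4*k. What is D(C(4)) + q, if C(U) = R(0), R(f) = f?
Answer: 58762643/73249331 ≈ 0.80223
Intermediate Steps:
C(U) = 0
q = -87736019/73249331 (q = -4*29/11054 - 15735/13253 = -116*1/11054 - 15735*1/13253 = -58/5527 - 15735/13253 = -87736019/73249331 ≈ -1.1978)
D(A) = 2 (D(A) = 2 - (A - A) = 2 - 1*0 = 2 + 0 = 2)
D(C(4)) + q = 2 - 87736019/73249331 = 58762643/73249331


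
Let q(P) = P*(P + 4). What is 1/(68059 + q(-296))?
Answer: 1/154491 ≈ 6.4729e-6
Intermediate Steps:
q(P) = P*(4 + P)
1/(68059 + q(-296)) = 1/(68059 - 296*(4 - 296)) = 1/(68059 - 296*(-292)) = 1/(68059 + 86432) = 1/154491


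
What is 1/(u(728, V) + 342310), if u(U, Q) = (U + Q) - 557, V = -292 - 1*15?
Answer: 1/342174 ≈ 2.9225e-6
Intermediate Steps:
V = -307 (V = -292 - 15 = -307)
u(U, Q) = -557 + Q + U (u(U, Q) = (Q + U) - 557 = -557 + Q + U)
1/(u(728, V) + 342310) = 1/((-557 - 307 + 728) + 342310) = 1/(-136 + 342310) = 1/342174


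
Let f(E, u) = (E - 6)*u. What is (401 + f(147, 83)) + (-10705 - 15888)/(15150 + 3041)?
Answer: 220157271/18191 ≈ 12103.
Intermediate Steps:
f(E, u) = u*(-6 + E) (f(E, u) = (-6 + E)*u = u*(-6 + E))
(401 + f(147, 83)) + (-10705 - 15888)/(15150 + 3041) = (401 + 83*(-6 + 147)) + (-10705 - 15888)/(15150 + 3041) = (401 + 83*141) - 26593/18191 = (401 + 11703) - 26593*1/18191 = 12104 - 26593/18191 = 220157271/18191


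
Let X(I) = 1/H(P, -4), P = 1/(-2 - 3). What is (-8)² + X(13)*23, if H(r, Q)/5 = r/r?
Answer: 343/5 ≈ 68.600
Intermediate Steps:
P = -⅕ (P = 1/(-5) = -⅕ ≈ -0.20000)
H(r, Q) = 5 (H(r, Q) = 5*(r/r) = 5*1 = 5)
X(I) = ⅕ (X(I) = 1/5 = ⅕)
(-8)² + X(13)*23 = (-8)² + (⅕)*23 = 64 + 23/5 = 343/5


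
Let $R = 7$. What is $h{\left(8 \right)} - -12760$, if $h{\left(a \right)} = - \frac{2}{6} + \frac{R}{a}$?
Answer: $\frac{306253}{24} \approx 12761.0$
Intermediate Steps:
$h{\left(a \right)} = - \frac{1}{3} + \frac{7}{a}$ ($h{\left(a \right)} = - \frac{2}{6} + \frac{7}{a} = \left(-2\right) \frac{1}{6} + \frac{7}{a} = - \frac{1}{3} + \frac{7}{a}$)
$h{\left(8 \right)} - -12760 = \frac{21 - 8}{3 \cdot 8} - -12760 = \frac{1}{3} \cdot \frac{1}{8} \left(21 - 8\right) + 12760 = \frac{1}{3} \cdot \frac{1}{8} \cdot 13 + 12760 = \frac{13}{24} + 12760 = \frac{306253}{24}$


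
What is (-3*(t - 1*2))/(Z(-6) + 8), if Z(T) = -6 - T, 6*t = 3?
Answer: 9/16 ≈ 0.56250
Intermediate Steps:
t = ½ (t = (⅙)*3 = ½ ≈ 0.50000)
(-3*(t - 1*2))/(Z(-6) + 8) = (-3*(½ - 1*2))/((-6 - 1*(-6)) + 8) = (-3*(½ - 2))/((-6 + 6) + 8) = (-3*(-3/2))/(0 + 8) = (9/2)/8 = (⅛)*(9/2) = 9/16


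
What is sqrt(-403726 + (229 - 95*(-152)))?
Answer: I*sqrt(389057) ≈ 623.74*I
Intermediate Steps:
sqrt(-403726 + (229 - 95*(-152))) = sqrt(-403726 + (229 + 14440)) = sqrt(-403726 + 14669) = sqrt(-389057) = I*sqrt(389057)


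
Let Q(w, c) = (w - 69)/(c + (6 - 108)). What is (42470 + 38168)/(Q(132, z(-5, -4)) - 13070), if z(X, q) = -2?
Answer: -8386352/1359343 ≈ -6.1694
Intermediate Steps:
Q(w, c) = (-69 + w)/(-102 + c) (Q(w, c) = (-69 + w)/(c - 102) = (-69 + w)/(-102 + c))
(42470 + 38168)/(Q(132, z(-5, -4)) - 13070) = (42470 + 38168)/((-69 + 132)/(-102 - 2) - 13070) = 80638/(63/(-104) - 13070) = 80638/(-1/104*63 - 13070) = 80638/(-63/104 - 13070) = 80638/(-1359343/104) = 80638*(-104/1359343) = -8386352/1359343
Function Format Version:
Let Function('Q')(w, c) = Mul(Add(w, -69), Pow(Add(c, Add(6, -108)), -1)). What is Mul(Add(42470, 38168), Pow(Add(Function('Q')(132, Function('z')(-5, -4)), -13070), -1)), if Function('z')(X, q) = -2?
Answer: Rational(-8386352, 1359343) ≈ -6.1694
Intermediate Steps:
Function('Q')(w, c) = Mul(Pow(Add(-102, c), -1), Add(-69, w)) (Function('Q')(w, c) = Mul(Add(-69, w), Pow(Add(c, -102), -1)) = Mul(Add(-69, w), Pow(Add(-102, c), -1)) = Mul(Pow(Add(-102, c), -1), Add(-69, w)))
Mul(Add(42470, 38168), Pow(Add(Function('Q')(132, Function('z')(-5, -4)), -13070), -1)) = Mul(Add(42470, 38168), Pow(Add(Mul(Pow(Add(-102, -2), -1), Add(-69, 132)), -13070), -1)) = Mul(80638, Pow(Add(Mul(Pow(-104, -1), 63), -13070), -1)) = Mul(80638, Pow(Add(Mul(Rational(-1, 104), 63), -13070), -1)) = Mul(80638, Pow(Add(Rational(-63, 104), -13070), -1)) = Mul(80638, Pow(Rational(-1359343, 104), -1)) = Mul(80638, Rational(-104, 1359343)) = Rational(-8386352, 1359343)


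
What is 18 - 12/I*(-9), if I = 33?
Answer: 234/11 ≈ 21.273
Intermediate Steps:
18 - 12/I*(-9) = 18 - 12/33*(-9) = 18 - 12*1/33*(-9) = 18 - 4/11*(-9) = 18 + 36/11 = 234/11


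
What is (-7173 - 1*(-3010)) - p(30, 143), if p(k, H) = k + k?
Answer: -4223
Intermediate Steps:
p(k, H) = 2*k
(-7173 - 1*(-3010)) - p(30, 143) = (-7173 - 1*(-3010)) - 2*30 = (-7173 + 3010) - 1*60 = -4163 - 60 = -4223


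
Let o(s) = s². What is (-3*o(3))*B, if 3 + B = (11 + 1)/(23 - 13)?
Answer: 243/5 ≈ 48.600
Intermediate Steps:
B = -9/5 (B = -3 + (11 + 1)/(23 - 13) = -3 + 12/10 = -3 + 12*(⅒) = -3 + 6/5 = -9/5 ≈ -1.8000)
(-3*o(3))*B = -3*3²*(-9/5) = -3*9*(-9/5) = -27*(-9/5) = 243/5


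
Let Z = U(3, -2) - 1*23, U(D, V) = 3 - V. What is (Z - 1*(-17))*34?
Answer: -34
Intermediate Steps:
Z = -18 (Z = (3 - 1*(-2)) - 1*23 = (3 + 2) - 23 = 5 - 23 = -18)
(Z - 1*(-17))*34 = (-18 - 1*(-17))*34 = (-18 + 17)*34 = -1*34 = -34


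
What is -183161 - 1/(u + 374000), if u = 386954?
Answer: -139377095595/760954 ≈ -1.8316e+5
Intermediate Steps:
-183161 - 1/(u + 374000) = -183161 - 1/(386954 + 374000) = -183161 - 1/760954 = -139377095595/760954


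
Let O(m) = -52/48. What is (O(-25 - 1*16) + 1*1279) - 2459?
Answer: -14173/12 ≈ -1181.1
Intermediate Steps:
O(m) = -13/12 (O(m) = -52*1/48 = -13/12)
(O(-25 - 1*16) + 1*1279) - 2459 = (-13/12 + 1*1279) - 2459 = (-13/12 + 1279) - 2459 = 15335/12 - 2459 = -14173/12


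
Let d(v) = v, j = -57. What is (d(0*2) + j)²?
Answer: 3249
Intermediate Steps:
(d(0*2) + j)² = (0*2 - 57)² = (0 - 57)² = (-57)² = 3249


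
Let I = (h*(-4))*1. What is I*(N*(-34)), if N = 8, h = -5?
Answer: -5440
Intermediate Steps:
I = 20 (I = -5*(-4)*1 = 20*1 = 20)
I*(N*(-34)) = 20*(8*(-34)) = 20*(-272) = -5440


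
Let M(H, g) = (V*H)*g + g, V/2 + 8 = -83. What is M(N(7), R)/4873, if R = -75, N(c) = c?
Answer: 95475/4873 ≈ 19.593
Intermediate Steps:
V = -182 (V = -16 + 2*(-83) = -16 - 166 = -182)
M(H, g) = g - 182*H*g (M(H, g) = (-182*H)*g + g = -182*H*g + g = g - 182*H*g)
M(N(7), R)/4873 = -75*(1 - 182*7)/4873 = -75*(1 - 1274)*(1/4873) = -75*(-1273)*(1/4873) = 95475*(1/4873) = 95475/4873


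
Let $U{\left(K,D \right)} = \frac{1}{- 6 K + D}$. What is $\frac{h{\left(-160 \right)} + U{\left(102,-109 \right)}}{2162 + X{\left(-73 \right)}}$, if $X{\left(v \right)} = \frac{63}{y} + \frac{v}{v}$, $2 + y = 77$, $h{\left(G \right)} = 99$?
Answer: $\frac{892225}{19501608} \approx 0.045751$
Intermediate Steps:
$y = 75$ ($y = -2 + 77 = 75$)
$U{\left(K,D \right)} = \frac{1}{D - 6 K}$
$X{\left(v \right)} = \frac{46}{25}$ ($X{\left(v \right)} = \frac{63}{75} + \frac{v}{v} = 63 \cdot \frac{1}{75} + 1 = \frac{21}{25} + 1 = \frac{46}{25}$)
$\frac{h{\left(-160 \right)} + U{\left(102,-109 \right)}}{2162 + X{\left(-73 \right)}} = \frac{99 + \frac{1}{-109 - 612}}{2162 + \frac{46}{25}} = \frac{99 + \frac{1}{-109 - 612}}{\frac{54096}{25}} = \left(99 + \frac{1}{-721}\right) \frac{25}{54096} = \left(99 - \frac{1}{721}\right) \frac{25}{54096} = \frac{71378}{721} \cdot \frac{25}{54096} = \frac{892225}{19501608}$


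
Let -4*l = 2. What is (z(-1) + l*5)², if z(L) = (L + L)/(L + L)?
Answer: 9/4 ≈ 2.2500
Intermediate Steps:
l = -½ (l = -¼*2 = -½ ≈ -0.50000)
z(L) = 1 (z(L) = (2*L)/((2*L)) = (2*L)*(1/(2*L)) = 1)
(z(-1) + l*5)² = (1 - ½*5)² = (1 - 5/2)² = (-3/2)² = 9/4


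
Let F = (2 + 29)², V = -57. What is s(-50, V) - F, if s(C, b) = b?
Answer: -1018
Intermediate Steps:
F = 961 (F = 31² = 961)
s(-50, V) - F = -57 - 1*961 = -57 - 961 = -1018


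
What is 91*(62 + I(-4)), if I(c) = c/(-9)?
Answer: 51142/9 ≈ 5682.4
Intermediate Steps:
I(c) = -c/9 (I(c) = c*(-⅑) = -c/9)
91*(62 + I(-4)) = 91*(62 - ⅑*(-4)) = 91*(62 + 4/9) = 91*(562/9) = 51142/9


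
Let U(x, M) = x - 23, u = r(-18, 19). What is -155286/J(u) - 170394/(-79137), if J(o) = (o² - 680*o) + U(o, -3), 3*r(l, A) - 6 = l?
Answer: -438047068/7940079 ≈ -55.169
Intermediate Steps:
r(l, A) = 2 + l/3
u = -4 (u = 2 + (⅓)*(-18) = 2 - 6 = -4)
U(x, M) = -23 + x
J(o) = -23 + o² - 679*o (J(o) = (o² - 680*o) + (-23 + o) = -23 + o² - 679*o)
-155286/J(u) - 170394/(-79137) = -155286/(-23 + (-4)² - 679*(-4)) - 170394/(-79137) = -155286/(-23 + 16 + 2716) - 170394*(-1/79137) = -155286/2709 + 56798/26379 = -155286*1/2709 + 56798/26379 = -17254/301 + 56798/26379 = -438047068/7940079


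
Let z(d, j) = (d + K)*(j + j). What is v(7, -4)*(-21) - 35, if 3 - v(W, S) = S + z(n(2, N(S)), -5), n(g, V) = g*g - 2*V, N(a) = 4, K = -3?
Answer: 1288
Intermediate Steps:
n(g, V) = g² - 2*V
z(d, j) = 2*j*(-3 + d) (z(d, j) = (d - 3)*(j + j) = (-3 + d)*(2*j) = 2*j*(-3 + d))
v(W, S) = -67 - S (v(W, S) = 3 - (S + 2*(-5)*(-3 + (2² - 2*4))) = 3 - (S + 2*(-5)*(-3 + (4 - 8))) = 3 - (S + 2*(-5)*(-3 - 4)) = 3 - (S + 2*(-5)*(-7)) = 3 - (S + 70) = 3 - (70 + S) = 3 + (-70 - S) = -67 - S)
v(7, -4)*(-21) - 35 = (-67 - 1*(-4))*(-21) - 35 = (-67 + 4)*(-21) - 35 = -63*(-21) - 35 = 1323 - 35 = 1288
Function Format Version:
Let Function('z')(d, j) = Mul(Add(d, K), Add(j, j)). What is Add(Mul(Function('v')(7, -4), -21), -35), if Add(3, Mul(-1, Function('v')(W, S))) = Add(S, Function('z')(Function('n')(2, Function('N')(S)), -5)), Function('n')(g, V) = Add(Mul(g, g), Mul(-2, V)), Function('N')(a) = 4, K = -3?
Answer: 1288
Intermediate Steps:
Function('n')(g, V) = Add(Pow(g, 2), Mul(-2, V))
Function('z')(d, j) = Mul(2, j, Add(-3, d)) (Function('z')(d, j) = Mul(Add(d, -3), Add(j, j)) = Mul(Add(-3, d), Mul(2, j)) = Mul(2, j, Add(-3, d)))
Function('v')(W, S) = Add(-67, Mul(-1, S)) (Function('v')(W, S) = Add(3, Mul(-1, Add(S, Mul(2, -5, Add(-3, Add(Pow(2, 2), Mul(-2, 4))))))) = Add(3, Mul(-1, Add(S, Mul(2, -5, Add(-3, Add(4, -8)))))) = Add(3, Mul(-1, Add(S, Mul(2, -5, Add(-3, -4))))) = Add(3, Mul(-1, Add(S, Mul(2, -5, -7)))) = Add(3, Mul(-1, Add(S, 70))) = Add(3, Mul(-1, Add(70, S))) = Add(3, Add(-70, Mul(-1, S))) = Add(-67, Mul(-1, S)))
Add(Mul(Function('v')(7, -4), -21), -35) = Add(Mul(Add(-67, Mul(-1, -4)), -21), -35) = Add(Mul(Add(-67, 4), -21), -35) = Add(Mul(-63, -21), -35) = Add(1323, -35) = 1288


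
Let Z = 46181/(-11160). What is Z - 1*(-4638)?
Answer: 51713899/11160 ≈ 4633.9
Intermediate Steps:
Z = -46181/11160 (Z = 46181*(-1/11160) = -46181/11160 ≈ -4.1381)
Z - 1*(-4638) = -46181/11160 - 1*(-4638) = -46181/11160 + 4638 = 51713899/11160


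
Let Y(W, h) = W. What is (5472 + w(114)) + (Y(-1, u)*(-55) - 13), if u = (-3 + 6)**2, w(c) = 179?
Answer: 5693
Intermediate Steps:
u = 9 (u = 3**2 = 9)
(5472 + w(114)) + (Y(-1, u)*(-55) - 13) = (5472 + 179) + (-1*(-55) - 13) = 5651 + (55 - 13) = 5651 + 42 = 5693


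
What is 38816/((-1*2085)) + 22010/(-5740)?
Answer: -26869469/1196790 ≈ -22.451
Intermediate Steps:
38816/((-1*2085)) + 22010/(-5740) = 38816/(-2085) + 22010*(-1/5740) = 38816*(-1/2085) - 2201/574 = -38816/2085 - 2201/574 = -26869469/1196790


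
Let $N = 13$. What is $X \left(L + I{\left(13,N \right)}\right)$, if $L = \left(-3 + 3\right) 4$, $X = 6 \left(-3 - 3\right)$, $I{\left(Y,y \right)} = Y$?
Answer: $-468$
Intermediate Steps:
$X = -36$ ($X = 6 \left(-6\right) = -36$)
$L = 0$ ($L = 0 \cdot 4 = 0$)
$X \left(L + I{\left(13,N \right)}\right) = - 36 \left(0 + 13\right) = \left(-36\right) 13 = -468$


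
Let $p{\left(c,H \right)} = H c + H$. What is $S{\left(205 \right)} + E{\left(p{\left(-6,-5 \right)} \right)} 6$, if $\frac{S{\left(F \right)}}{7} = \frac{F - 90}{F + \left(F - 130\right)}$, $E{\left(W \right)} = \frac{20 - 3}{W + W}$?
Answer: $\frac{983}{200} \approx 4.915$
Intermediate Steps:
$p{\left(c,H \right)} = H + H c$
$E{\left(W \right)} = \frac{17}{2 W}$
$S{\left(F \right)} = \frac{7 \left(-90 + F\right)}{-130 + 2 F}$ ($S{\left(F \right)} = 7 \frac{F - 90}{F + \left(F - 130\right)} = 7 \frac{-90 + F}{F + \left(-130 + F\right)} = 7 \frac{-90 + F}{-130 + 2 F} = \frac{7 \left(-90 + F\right)}{-130 + 2 F}$)
$S{\left(205 \right)} + E{\left(p{\left(-6,-5 \right)} \right)} 6 = \frac{7 \left(-90 + 205\right)}{2 \left(-65 + 205\right)} + \frac{17}{2 \left(- 5 \left(1 - 6\right)\right)} 6 = \frac{7}{2} \cdot \frac{1}{140} \cdot 115 + \frac{17}{2 \left(\left(-5\right) \left(-5\right)\right)} 6 = \frac{7}{2} \cdot \frac{1}{140} \cdot 115 + \frac{17}{2 \cdot 25} \cdot 6 = \frac{23}{8} + \frac{17}{2} \cdot \frac{1}{25} \cdot 6 = \frac{23}{8} + \frac{17}{50} \cdot 6 = \frac{23}{8} + \frac{51}{25} = \frac{983}{200}$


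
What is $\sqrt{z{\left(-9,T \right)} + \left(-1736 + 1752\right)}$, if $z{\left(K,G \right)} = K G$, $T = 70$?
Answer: $i \sqrt{614} \approx 24.779 i$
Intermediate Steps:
$z{\left(K,G \right)} = G K$
$\sqrt{z{\left(-9,T \right)} + \left(-1736 + 1752\right)} = \sqrt{70 \left(-9\right) + \left(-1736 + 1752\right)} = \sqrt{-630 + 16} = \sqrt{-614} = i \sqrt{614}$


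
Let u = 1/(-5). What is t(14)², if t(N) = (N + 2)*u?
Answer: 256/25 ≈ 10.240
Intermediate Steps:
u = -⅕ ≈ -0.20000
t(N) = -⅖ - N/5 (t(N) = (N + 2)*(-⅕) = (2 + N)*(-⅕) = -⅖ - N/5)
t(14)² = (-⅖ - ⅕*14)² = (-⅖ - 14/5)² = (-16/5)² = 256/25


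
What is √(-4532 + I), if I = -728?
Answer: 2*I*√1315 ≈ 72.526*I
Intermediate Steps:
√(-4532 + I) = √(-4532 - 728) = √(-5260) = 2*I*√1315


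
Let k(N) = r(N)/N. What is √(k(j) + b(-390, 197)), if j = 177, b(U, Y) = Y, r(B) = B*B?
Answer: √374 ≈ 19.339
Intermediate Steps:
r(B) = B²
k(N) = N (k(N) = N²/N = N)
√(k(j) + b(-390, 197)) = √(177 + 197) = √374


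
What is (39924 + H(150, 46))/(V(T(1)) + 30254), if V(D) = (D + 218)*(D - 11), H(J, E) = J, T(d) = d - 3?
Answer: 20037/13723 ≈ 1.4601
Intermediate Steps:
T(d) = -3 + d
V(D) = (-11 + D)*(218 + D) (V(D) = (218 + D)*(-11 + D) = (-11 + D)*(218 + D))
(39924 + H(150, 46))/(V(T(1)) + 30254) = (39924 + 150)/((-2398 + (-3 + 1)**2 + 207*(-3 + 1)) + 30254) = 40074/((-2398 + (-2)**2 + 207*(-2)) + 30254) = 40074/((-2398 + 4 - 414) + 30254) = 40074/(-2808 + 30254) = 40074/27446 = 40074*(1/27446) = 20037/13723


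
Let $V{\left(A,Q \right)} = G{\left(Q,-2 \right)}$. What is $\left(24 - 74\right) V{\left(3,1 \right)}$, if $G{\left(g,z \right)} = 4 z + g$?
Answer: $350$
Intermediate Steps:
$G{\left(g,z \right)} = g + 4 z$
$V{\left(A,Q \right)} = -8 + Q$ ($V{\left(A,Q \right)} = Q + 4 \left(-2\right) = Q - 8 = -8 + Q$)
$\left(24 - 74\right) V{\left(3,1 \right)} = \left(24 - 74\right) \left(-8 + 1\right) = \left(-50\right) \left(-7\right) = 350$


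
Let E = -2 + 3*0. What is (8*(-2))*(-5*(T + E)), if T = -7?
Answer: -720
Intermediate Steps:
E = -2 (E = -2 + 0 = -2)
(8*(-2))*(-5*(T + E)) = (8*(-2))*(-5*(-7 - 2)) = -(-80)*(-9) = -16*45 = -720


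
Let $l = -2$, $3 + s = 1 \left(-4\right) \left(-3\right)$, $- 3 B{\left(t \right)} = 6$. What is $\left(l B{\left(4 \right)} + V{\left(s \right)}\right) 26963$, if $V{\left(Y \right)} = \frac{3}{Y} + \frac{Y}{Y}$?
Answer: $\frac{431408}{3} \approx 1.438 \cdot 10^{5}$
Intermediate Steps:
$B{\left(t \right)} = -2$ ($B{\left(t \right)} = \left(- \frac{1}{3}\right) 6 = -2$)
$s = 9$ ($s = -3 + 1 \left(-4\right) \left(-3\right) = -3 - -12 = -3 + 12 = 9$)
$V{\left(Y \right)} = 1 + \frac{3}{Y}$ ($V{\left(Y \right)} = \frac{3}{Y} + 1 = 1 + \frac{3}{Y}$)
$\left(l B{\left(4 \right)} + V{\left(s \right)}\right) 26963 = \left(\left(-2\right) \left(-2\right) + \frac{3 + 9}{9}\right) 26963 = \left(4 + \frac{1}{9} \cdot 12\right) 26963 = \left(4 + \frac{4}{3}\right) 26963 = \frac{16}{3} \cdot 26963 = \frac{431408}{3}$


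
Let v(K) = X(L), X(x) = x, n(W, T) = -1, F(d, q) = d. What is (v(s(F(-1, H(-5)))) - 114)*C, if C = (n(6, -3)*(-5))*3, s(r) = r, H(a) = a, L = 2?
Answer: -1680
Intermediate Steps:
C = 15 (C = -1*(-5)*3 = 5*3 = 15)
v(K) = 2
(v(s(F(-1, H(-5)))) - 114)*C = (2 - 114)*15 = -112*15 = -1680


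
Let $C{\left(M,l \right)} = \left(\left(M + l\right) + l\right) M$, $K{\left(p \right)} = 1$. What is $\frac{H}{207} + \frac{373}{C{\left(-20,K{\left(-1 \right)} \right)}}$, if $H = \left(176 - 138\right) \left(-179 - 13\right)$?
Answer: $- \frac{283261}{8280} \approx -34.21$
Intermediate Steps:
$C{\left(M,l \right)} = M \left(M + 2 l\right)$ ($C{\left(M,l \right)} = \left(M + 2 l\right) M = M \left(M + 2 l\right)$)
$H = -7296$ ($H = 38 \left(-192\right) = -7296$)
$\frac{H}{207} + \frac{373}{C{\left(-20,K{\left(-1 \right)} \right)}} = - \frac{7296}{207} + \frac{373}{\left(-20\right) \left(-20 + 2 \cdot 1\right)} = \left(-7296\right) \frac{1}{207} + \frac{373}{\left(-20\right) \left(-20 + 2\right)} = - \frac{2432}{69} + \frac{373}{\left(-20\right) \left(-18\right)} = - \frac{2432}{69} + \frac{373}{360} = - \frac{283261}{8280}$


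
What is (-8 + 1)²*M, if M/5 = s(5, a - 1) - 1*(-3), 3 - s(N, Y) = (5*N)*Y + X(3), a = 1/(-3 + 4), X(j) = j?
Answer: 735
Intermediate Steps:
a = 1 (a = 1/1 = 1)
s(N, Y) = -5*N*Y (s(N, Y) = 3 - ((5*N)*Y + 3) = 3 - (5*N*Y + 3) = 3 - (3 + 5*N*Y) = 3 + (-3 - 5*N*Y) = -5*N*Y)
M = 15 (M = 5*(-5*5*(1 - 1) - 1*(-3)) = 5*(-5*5*0 + 3) = 5*(0 + 3) = 5*3 = 15)
(-8 + 1)²*M = (-8 + 1)²*15 = (-7)²*15 = 49*15 = 735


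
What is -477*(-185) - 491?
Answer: 87754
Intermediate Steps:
-477*(-185) - 491 = 88245 - 491 = 87754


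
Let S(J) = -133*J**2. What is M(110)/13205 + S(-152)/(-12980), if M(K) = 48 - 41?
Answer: 2028841871/8570045 ≈ 236.74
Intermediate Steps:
M(K) = 7
M(110)/13205 + S(-152)/(-12980) = 7/13205 - 133*(-152)**2/(-12980) = 7*(1/13205) - 133*23104*(-1/12980) = 7/13205 - 3072832*(-1/12980) = 7/13205 + 768208/3245 = 2028841871/8570045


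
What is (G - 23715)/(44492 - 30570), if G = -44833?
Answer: -34274/6961 ≈ -4.9237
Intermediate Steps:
(G - 23715)/(44492 - 30570) = (-44833 - 23715)/(44492 - 30570) = -68548/13922 = -68548*1/13922 = -34274/6961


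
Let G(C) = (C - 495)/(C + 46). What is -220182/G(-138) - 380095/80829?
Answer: -545857653637/17054919 ≈ -32006.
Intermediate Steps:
G(C) = (-495 + C)/(46 + C)
-220182/G(-138) - 380095/80829 = -220182*(46 - 138)/(-495 - 138) - 380095/80829 = -220182/(-633/(-92)) - 380095*1/80829 = -220182/((-1/92*(-633))) - 380095/80829 = -220182/633/92 - 380095/80829 = -220182*92/633 - 380095/80829 = -6752248/211 - 380095/80829 = -545857653637/17054919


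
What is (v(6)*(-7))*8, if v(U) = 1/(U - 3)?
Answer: -56/3 ≈ -18.667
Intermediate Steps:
v(U) = 1/(-3 + U)
(v(6)*(-7))*8 = (-7/(-3 + 6))*8 = (-7/3)*8 = ((1/3)*(-7))*8 = -7/3*8 = -56/3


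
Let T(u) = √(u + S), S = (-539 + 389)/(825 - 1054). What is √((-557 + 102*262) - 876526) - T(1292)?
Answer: -√67788122/229 + I*√850359 ≈ -35.953 + 922.15*I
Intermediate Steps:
S = 150/229 (S = -150/(-229) = -150*(-1/229) = 150/229 ≈ 0.65502)
T(u) = √(150/229 + u) (T(u) = √(u + 150/229) = √(150/229 + u))
√((-557 + 102*262) - 876526) - T(1292) = √((-557 + 102*262) - 876526) - √(34350 + 52441*1292)/229 = √((-557 + 26724) - 876526) - √(34350 + 67753772)/229 = √(26167 - 876526) - √67788122/229 = √(-850359) - √67788122/229 = I*√850359 - √67788122/229 = -√67788122/229 + I*√850359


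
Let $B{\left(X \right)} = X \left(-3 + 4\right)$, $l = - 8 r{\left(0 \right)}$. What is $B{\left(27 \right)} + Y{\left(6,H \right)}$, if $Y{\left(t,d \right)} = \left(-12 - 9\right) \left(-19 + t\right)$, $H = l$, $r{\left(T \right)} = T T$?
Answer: $300$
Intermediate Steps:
$r{\left(T \right)} = T^{2}$
$l = 0$ ($l = - 8 \cdot 0^{2} = \left(-8\right) 0 = 0$)
$H = 0$
$Y{\left(t,d \right)} = 399 - 21 t$ ($Y{\left(t,d \right)} = - 21 \left(-19 + t\right) = 399 - 21 t$)
$B{\left(X \right)} = X$ ($B{\left(X \right)} = X 1 = X$)
$B{\left(27 \right)} + Y{\left(6,H \right)} = 27 + \left(399 - 126\right) = 27 + 273 = 300$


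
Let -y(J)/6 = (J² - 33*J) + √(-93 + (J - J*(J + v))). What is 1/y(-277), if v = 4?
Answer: I/(6*(√75991 - 85870*I)) ≈ -1.9409e-6 + 6.2308e-9*I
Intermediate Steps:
y(J) = -6*J² - 6*√(-93 + J - J*(4 + J)) + 198*J (y(J) = -6*((J² - 33*J) + √(-93 + (J - J*(J + 4)))) = -6*((J² - 33*J) + √(-93 + (J - J*(4 + J)))) = -6*((J² - 33*J) + √(-93 + J - J*(4 + J))) = -6*(J² + √(-93 + J - J*(4 + J)) - 33*J) = -6*J² - 6*√(-93 + J - J*(4 + J)) + 198*J)
1/y(-277) = 1/(-6*(-277)² - 6*√(-93 - 1*(-277)² - 3*(-277)) + 198*(-277)) = 1/(-6*76729 - 6*√(-93 - 1*76729 + 831) - 54846) = 1/(-460374 - 6*√(-93 - 76729 + 831) - 54846) = 1/(-460374 - 6*I*√75991 - 54846) = 1/(-515220 - 6*I*√75991)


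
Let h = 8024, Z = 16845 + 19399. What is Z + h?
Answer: 44268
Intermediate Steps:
Z = 36244
Z + h = 36244 + 8024 = 44268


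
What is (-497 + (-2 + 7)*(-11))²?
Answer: 304704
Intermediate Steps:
(-497 + (-2 + 7)*(-11))² = (-497 + 5*(-11))² = (-497 - 55)² = (-552)² = 304704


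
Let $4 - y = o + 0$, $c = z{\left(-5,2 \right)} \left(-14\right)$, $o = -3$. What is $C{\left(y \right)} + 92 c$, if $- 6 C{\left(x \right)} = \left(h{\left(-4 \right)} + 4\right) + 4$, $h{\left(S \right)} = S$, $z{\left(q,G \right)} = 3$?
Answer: $- \frac{11594}{3} \approx -3864.7$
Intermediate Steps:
$c = -42$ ($c = 3 \left(-14\right) = -42$)
$y = 7$ ($y = 4 - \left(-3 + 0\right) = 4 - -3 = 4 + 3 = 7$)
$C{\left(x \right)} = - \frac{2}{3}$ ($C{\left(x \right)} = - \frac{\left(-4 + 4\right) + 4}{6} = - \frac{0 + 4}{6} = \left(- \frac{1}{6}\right) 4 = - \frac{2}{3}$)
$C{\left(y \right)} + 92 c = - \frac{2}{3} + 92 \left(-42\right) = - \frac{2}{3} - 3864 = - \frac{11594}{3}$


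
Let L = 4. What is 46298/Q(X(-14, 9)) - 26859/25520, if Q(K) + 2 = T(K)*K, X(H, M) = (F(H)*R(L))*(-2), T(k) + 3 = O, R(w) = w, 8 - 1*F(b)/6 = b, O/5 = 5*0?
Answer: 548244683/40398160 ≈ 13.571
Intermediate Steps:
O = 0 (O = 5*(5*0) = 5*0 = 0)
F(b) = 48 - 6*b
T(k) = -3 (T(k) = -3 + 0 = -3)
X(H, M) = -384 + 48*H (X(H, M) = ((48 - 6*H)*4)*(-2) = (192 - 24*H)*(-2) = -384 + 48*H)
Q(K) = -2 - 3*K
46298/Q(X(-14, 9)) - 26859/25520 = 46298/(-2 - 3*(-384 + 48*(-14))) - 26859/25520 = 46298/(-2 - 3*(-384 - 672)) - 26859*1/25520 = 46298/(-2 - 3*(-1056)) - 26859/25520 = 46298/(-2 + 3168) - 26859/25520 = 46298/3166 - 26859/25520 = 46298*(1/3166) - 26859/25520 = 23149/1583 - 26859/25520 = 548244683/40398160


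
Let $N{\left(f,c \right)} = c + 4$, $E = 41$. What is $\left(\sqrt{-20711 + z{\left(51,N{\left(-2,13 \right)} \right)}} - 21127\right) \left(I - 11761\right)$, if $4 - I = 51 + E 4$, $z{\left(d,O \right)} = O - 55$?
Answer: $252932444 - 11972 i \sqrt{20749} \approx 2.5293 \cdot 10^{8} - 1.7245 \cdot 10^{6} i$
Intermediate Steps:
$N{\left(f,c \right)} = 4 + c$
$z{\left(d,O \right)} = -55 + O$ ($z{\left(d,O \right)} = O - 55 = -55 + O$)
$I = -211$ ($I = 4 - \left(51 + 41 \cdot 4\right) = 4 - \left(51 + 164\right) = 4 - 215 = -211$)
$\left(\sqrt{-20711 + z{\left(51,N{\left(-2,13 \right)} \right)}} - 21127\right) \left(I - 11761\right) = \left(\sqrt{-20711 + \left(-55 + \left(4 + 13\right)\right)} - 21127\right) \left(-211 - 11761\right) = \left(\sqrt{-20711 + \left(-55 + 17\right)} - 21127\right) \left(-11972\right) = \left(\sqrt{-20711 - 38} - 21127\right) \left(-11972\right) = \left(\sqrt{-20749} - 21127\right) \left(-11972\right) = \left(i \sqrt{20749} - 21127\right) \left(-11972\right) = \left(-21127 + i \sqrt{20749}\right) \left(-11972\right) = 252932444 - 11972 i \sqrt{20749}$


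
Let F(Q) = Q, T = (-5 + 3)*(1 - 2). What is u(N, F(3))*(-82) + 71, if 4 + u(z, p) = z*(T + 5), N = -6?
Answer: 3843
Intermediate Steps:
T = 2 (T = -2*(-1) = 2)
u(z, p) = -4 + 7*z (u(z, p) = -4 + z*(2 + 5) = -4 + z*7 = -4 + 7*z)
u(N, F(3))*(-82) + 71 = (-4 + 7*(-6))*(-82) + 71 = (-4 - 42)*(-82) + 71 = -46*(-82) + 71 = 3772 + 71 = 3843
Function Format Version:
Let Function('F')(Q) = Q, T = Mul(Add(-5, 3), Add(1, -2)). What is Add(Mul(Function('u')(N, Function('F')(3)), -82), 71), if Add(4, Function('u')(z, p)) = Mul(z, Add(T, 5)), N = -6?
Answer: 3843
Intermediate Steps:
T = 2 (T = Mul(-2, -1) = 2)
Function('u')(z, p) = Add(-4, Mul(7, z)) (Function('u')(z, p) = Add(-4, Mul(z, Add(2, 5))) = Add(-4, Mul(z, 7)) = Add(-4, Mul(7, z)))
Add(Mul(Function('u')(N, Function('F')(3)), -82), 71) = Add(Mul(Add(-4, Mul(7, -6)), -82), 71) = Add(Mul(Add(-4, -42), -82), 71) = Add(Mul(-46, -82), 71) = Add(3772, 71) = 3843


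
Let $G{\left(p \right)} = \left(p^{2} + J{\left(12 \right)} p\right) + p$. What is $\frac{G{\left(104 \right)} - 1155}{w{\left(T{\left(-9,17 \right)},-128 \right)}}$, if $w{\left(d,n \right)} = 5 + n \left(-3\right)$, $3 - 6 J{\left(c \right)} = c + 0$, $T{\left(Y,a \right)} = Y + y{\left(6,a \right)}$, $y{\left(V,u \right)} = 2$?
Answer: $\frac{9609}{389} \approx 24.702$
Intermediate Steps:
$T{\left(Y,a \right)} = 2 + Y$ ($T{\left(Y,a \right)} = Y + 2 = 2 + Y$)
$J{\left(c \right)} = \frac{1}{2} - \frac{c}{6}$ ($J{\left(c \right)} = \frac{1}{2} - \frac{c + 0}{6} = \frac{1}{2} - \frac{c}{6}$)
$G{\left(p \right)} = p^{2} - \frac{p}{2}$ ($G{\left(p \right)} = \left(p^{2} + \left(\frac{1}{2} - 2\right) p\right) + p = \left(p^{2} - \frac{3 p}{2}\right) + p = p^{2} - \frac{p}{2}$)
$w{\left(d,n \right)} = 5 - 3 n$
$\frac{G{\left(104 \right)} - 1155}{w{\left(T{\left(-9,17 \right)},-128 \right)}} = \frac{104 \left(- \frac{1}{2} + 104\right) - 1155}{5 - -384} = \frac{104 \cdot \frac{207}{2} - 1155}{5 + 384} = \frac{10764 - 1155}{389} = 9609 \cdot \frac{1}{389} = \frac{9609}{389}$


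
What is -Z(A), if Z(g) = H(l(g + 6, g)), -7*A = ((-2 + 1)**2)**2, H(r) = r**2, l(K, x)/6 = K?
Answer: -60516/49 ≈ -1235.0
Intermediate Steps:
l(K, x) = 6*K
A = -1/7 (A = -(-2 + 1)**4/7 = -((-1)**2)**2/7 = -1/7*1**2 = -1/7*1 = -1/7 ≈ -0.14286)
Z(g) = (36 + 6*g)**2 (Z(g) = (6*(g + 6))**2 = (6*(6 + g))**2 = (36 + 6*g)**2)
-Z(A) = -36*(6 - 1/7)**2 = -36*(41/7)**2 = -36*1681/49 = -1*60516/49 = -60516/49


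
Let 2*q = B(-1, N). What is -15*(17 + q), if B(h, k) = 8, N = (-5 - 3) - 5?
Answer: -315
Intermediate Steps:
N = -13 (N = -8 - 5 = -13)
q = 4 (q = (½)*8 = 4)
-15*(17 + q) = -15*(17 + 4) = -15*21 = -315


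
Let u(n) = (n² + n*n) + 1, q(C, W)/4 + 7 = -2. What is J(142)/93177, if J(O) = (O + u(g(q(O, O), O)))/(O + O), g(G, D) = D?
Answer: 40471/26462268 ≈ 0.0015294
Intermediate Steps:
q(C, W) = -36 (q(C, W) = -28 + 4*(-2) = -28 - 8 = -36)
u(n) = 1 + 2*n² (u(n) = (n² + n²) + 1 = 2*n² + 1 = 1 + 2*n²)
J(O) = (1 + O + 2*O²)/(2*O) (J(O) = (O + (1 + 2*O²))/(O + O) = (1 + O + 2*O²)/((2*O)) = (1 + O + 2*O²)*(1/(2*O)) = (1 + O + 2*O²)/(2*O))
J(142)/93177 = (½ + 142 + (½)/142)/93177 = (½ + 142 + (½)*(1/142))*(1/93177) = (½ + 142 + 1/284)*(1/93177) = (40471/284)*(1/93177) = 40471/26462268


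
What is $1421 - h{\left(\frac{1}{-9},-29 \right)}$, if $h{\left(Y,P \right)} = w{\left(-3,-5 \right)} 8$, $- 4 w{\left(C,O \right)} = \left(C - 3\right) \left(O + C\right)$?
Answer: $1517$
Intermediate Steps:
$w{\left(C,O \right)} = - \frac{\left(-3 + C\right) \left(C + O\right)}{4}$ ($w{\left(C,O \right)} = - \frac{\left(C - 3\right) \left(O + C\right)}{4} = - \frac{\left(-3 + C\right) \left(C + O\right)}{4}$)
$h{\left(Y,P \right)} = -96$ ($h{\left(Y,P \right)} = \left(- \frac{\left(-3\right)^{2}}{4} + \frac{3}{4} \left(-3\right) + \frac{3}{4} \left(-5\right) - \left(- \frac{3}{4}\right) \left(-5\right)\right) 8 = \left(\left(- \frac{1}{4}\right) 9 - \frac{9}{4} - \frac{15}{4} - \frac{15}{4}\right) 8 = \left(- \frac{9}{4} - \frac{9}{4} - \frac{15}{4} - \frac{15}{4}\right) 8 = \left(-12\right) 8 = -96$)
$1421 - h{\left(\frac{1}{-9},-29 \right)} = 1421 - -96 = 1421 + 96 = 1517$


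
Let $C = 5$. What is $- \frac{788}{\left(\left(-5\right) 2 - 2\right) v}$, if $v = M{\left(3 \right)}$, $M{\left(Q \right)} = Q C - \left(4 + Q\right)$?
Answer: $\frac{197}{24} \approx 8.2083$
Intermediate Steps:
$M{\left(Q \right)} = -4 + 4 Q$ ($M{\left(Q \right)} = Q 5 - \left(4 + Q\right) = 5 Q - \left(4 + Q\right) = -4 + 4 Q$)
$v = 8$ ($v = -4 + 4 \cdot 3 = -4 + 12 = 8$)
$- \frac{788}{\left(\left(-5\right) 2 - 2\right) v} = - \frac{788}{\left(\left(-5\right) 2 - 2\right) 8} = - \frac{788}{\left(-10 - 2\right) 8} = - \frac{788}{\left(-12\right) 8} = - \frac{788}{-96} = \left(-788\right) \left(- \frac{1}{96}\right) = \frac{197}{24}$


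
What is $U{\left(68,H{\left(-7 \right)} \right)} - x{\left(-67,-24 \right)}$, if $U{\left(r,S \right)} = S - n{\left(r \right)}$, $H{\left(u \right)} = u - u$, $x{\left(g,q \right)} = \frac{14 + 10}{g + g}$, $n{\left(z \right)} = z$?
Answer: $- \frac{4544}{67} \approx -67.821$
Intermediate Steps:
$x{\left(g,q \right)} = \frac{12}{g}$ ($x{\left(g,q \right)} = \frac{24}{2 g} = 24 \frac{1}{2 g} = \frac{12}{g}$)
$H{\left(u \right)} = 0$
$U{\left(r,S \right)} = S - r$
$U{\left(68,H{\left(-7 \right)} \right)} - x{\left(-67,-24 \right)} = \left(0 - 68\right) - \frac{12}{-67} = \left(0 - 68\right) - 12 \left(- \frac{1}{67}\right) = -68 - - \frac{12}{67} = -68 + \frac{12}{67} = - \frac{4544}{67}$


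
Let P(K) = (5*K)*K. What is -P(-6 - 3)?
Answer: -405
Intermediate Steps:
P(K) = 5*K**2
-P(-6 - 3) = -5*(-6 - 3)**2 = -5*(-9)**2 = -5*81 = -1*405 = -405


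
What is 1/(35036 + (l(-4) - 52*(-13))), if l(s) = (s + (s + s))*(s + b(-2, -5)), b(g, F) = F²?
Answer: 1/35460 ≈ 2.8201e-5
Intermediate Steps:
l(s) = 3*s*(25 + s) (l(s) = (s + (s + s))*(s + (-5)²) = (s + 2*s)*(s + 25) = (3*s)*(25 + s) = 3*s*(25 + s))
1/(35036 + (l(-4) - 52*(-13))) = 1/(35036 + (3*(-4)*(25 - 4) - 52*(-13))) = 1/(35036 + (3*(-4)*21 + 676)) = 1/(35036 + (-252 + 676)) = 1/(35036 + 424) = 1/35460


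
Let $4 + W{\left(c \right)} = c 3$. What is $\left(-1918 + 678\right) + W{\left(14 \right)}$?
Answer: $-1202$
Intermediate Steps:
$W{\left(c \right)} = -4 + 3 c$ ($W{\left(c \right)} = -4 + c 3 = -4 + 3 c$)
$\left(-1918 + 678\right) + W{\left(14 \right)} = \left(-1918 + 678\right) + \left(-4 + 3 \cdot 14\right) = -1240 + \left(-4 + 42\right) = -1240 + 38 = -1202$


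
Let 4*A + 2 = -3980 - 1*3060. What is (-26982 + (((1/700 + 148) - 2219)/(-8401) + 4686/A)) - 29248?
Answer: -166335040001603/2957992100 ≈ -56232.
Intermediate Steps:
A = -3521/2 (A = -½ + (-3980 - 1*3060)/4 = -½ + (-3980 - 3060)/4 = -½ + (¼)*(-7040) = -½ - 1760 = -3521/2 ≈ -1760.5)
(-26982 + (((1/700 + 148) - 2219)/(-8401) + 4686/A)) - 29248 = (-26982 + (((1/700 + 148) - 2219)/(-8401) + 4686/(-3521/2))) - 29248 = (-26982 + (((1/700 + 148) - 2219)*(-1/8401) + 4686*(-2/3521))) - 29248 = (-26982 + ((103601/700 - 2219)*(-1/8401) - 9372/3521)) - 29248 = (-26982 + (-1449699/700*(-1/8401) - 9372/3521)) - 29248 = (-26982 + (1449699/5880700 - 9372/3521)) - 29248 = (-26982 - 7144218603/2957992100) - 29248 = -79819687060803/2957992100 - 29248 = -166335040001603/2957992100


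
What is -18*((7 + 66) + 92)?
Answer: -2970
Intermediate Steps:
-18*((7 + 66) + 92) = -18*(73 + 92) = -18*165 = -2970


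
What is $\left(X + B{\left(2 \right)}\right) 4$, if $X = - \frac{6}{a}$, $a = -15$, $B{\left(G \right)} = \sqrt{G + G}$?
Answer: $\frac{48}{5} \approx 9.6$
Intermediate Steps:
$B{\left(G \right)} = \sqrt{2} \sqrt{G}$ ($B{\left(G \right)} = \sqrt{2 G} = \sqrt{2} \sqrt{G}$)
$X = \frac{2}{5}$ ($X = - \frac{6}{-15} = \left(-6\right) \left(- \frac{1}{15}\right) = \frac{2}{5} \approx 0.4$)
$\left(X + B{\left(2 \right)}\right) 4 = \left(\frac{2}{5} + \sqrt{2} \sqrt{2}\right) 4 = \left(\frac{2}{5} + 2\right) 4 = \frac{12}{5} \cdot 4 = \frac{48}{5}$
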